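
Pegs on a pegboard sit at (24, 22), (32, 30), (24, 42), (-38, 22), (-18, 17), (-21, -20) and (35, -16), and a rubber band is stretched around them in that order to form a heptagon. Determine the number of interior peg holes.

2699

The shoelace formula gives twice the area as |(24·30 − 32·22) + (32·42 − 24·30) + (24·22 − (-38)·42) + ((-38)·17 − (-18)·22) + ((-18)·(-20) − (-21)·17) + ((-21)·(-16) − 35·(-20)) + (35·22 − 24·(-16))| = 5421, so the area is 2710.5.
Along each edge there are gcd(|Δx|,|Δy|)+1 lattice points, so counting each shared vertex once the boundary has gcd(8,8) + gcd(8,12) + gcd(62,20) + gcd(20,5) + gcd(3,37) + gcd(56,4) + gcd(11,38) = 8+4+2+5+1+4+1 = 25.
Pick's theorem gives I = A − B/2 + 1 = 2710.5 − 25/2 + 1 = 2699.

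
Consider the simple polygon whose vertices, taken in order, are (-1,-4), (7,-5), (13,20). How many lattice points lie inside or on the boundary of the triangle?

106

Using the shoelace formula, 2A = |[(-1)·(-5) − 7·(-4)] + [7·20 − 13·(-5)] + [13·(-4) − (-1)·20]| = 206, so the area is 103.
Summing gcd(|Δx|,|Δy|) over the edges gives the boundary count: gcd(8,1) + gcd(6,25) + gcd(14,24) = 1+1+2 = 4.
Pick's theorem gives I = A − B/2 + 1 = 103 − 4/2 + 1 = 102, so the closed region contains I + B = 102 + 4 = 106 lattice points.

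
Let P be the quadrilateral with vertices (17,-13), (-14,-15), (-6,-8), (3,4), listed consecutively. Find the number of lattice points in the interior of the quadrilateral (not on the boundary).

259

By the shoelace formula, twice the signed area is |[17·(-15) − (-14)·(-13)] + [(-14)·(-8) − (-6)·(-15)] + [(-6)·4 − 3·(-8)] + [3·(-13) − 17·4]| = 522, so the area is 261.
The number of boundary lattice points is Σ gcd(|Δx|,|Δy|) = gcd(31,2) + gcd(8,7) + gcd(9,12) + gcd(14,17) = 1+1+3+1 = 6.
Pick's theorem gives I = A − B/2 + 1 = 261 − 6/2 + 1 = 259.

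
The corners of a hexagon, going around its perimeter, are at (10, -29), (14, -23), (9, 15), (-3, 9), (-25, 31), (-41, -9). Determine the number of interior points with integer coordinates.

1794

The shoelace formula gives twice the area as |[10·(-23) − 14·(-29)] + [14·15 − 9·(-23)] + [9·9 − (-3)·15] + [(-3)·31 − (-25)·9] + [(-25)·(-9) − (-41)·31] + [(-41)·(-29) − 10·(-9)]| = 3626, so the area is 1813.
Summing gcd(|Δx|,|Δy|) over the edges gives the boundary count: gcd(4,6) + gcd(5,38) + gcd(12,6) + gcd(22,22) + gcd(16,40) + gcd(51,20) = 2+1+6+22+8+1 = 40.
By Pick's theorem A = I + B/2 − 1, so I = 1813 − 40/2 + 1 = 1794.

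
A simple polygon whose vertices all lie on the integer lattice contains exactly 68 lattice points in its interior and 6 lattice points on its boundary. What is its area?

70

Pick's theorem states A = I + B/2 − 1, so A = 68 + 6/2 − 1 = 70.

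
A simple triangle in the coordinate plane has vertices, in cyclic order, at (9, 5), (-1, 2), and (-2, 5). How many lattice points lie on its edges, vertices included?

13

Along each edge there are gcd(|Δx|,|Δy|)+1 lattice points, so counting each shared vertex once the boundary has gcd(10,3) + gcd(1,3) + gcd(11,0) = 1+1+11 = 13.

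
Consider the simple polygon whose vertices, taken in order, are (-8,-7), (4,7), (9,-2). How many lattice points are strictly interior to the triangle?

The shoelace formula gives twice the area as |[(-8)·7 − 4·(-7)] + [4·(-2) − 9·7] + [9·(-7) − (-8)·(-2)]| = 178, so the area is 89.
Along each edge there are gcd(|Δx|,|Δy|)+1 lattice points, so counting each shared vertex once the boundary has gcd(12,14) + gcd(5,9) + gcd(17,5) = 2+1+1 = 4.
Pick's theorem gives I = A − B/2 + 1 = 89 − 4/2 + 1 = 88.

88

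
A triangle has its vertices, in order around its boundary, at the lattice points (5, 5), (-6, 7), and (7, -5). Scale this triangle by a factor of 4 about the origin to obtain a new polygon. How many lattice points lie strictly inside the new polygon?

841

The shoelace formula gives twice the area as |(5·7 − (-6)·5) + ((-6)·(-5) − 7·7) + (7·5 − 5·(-5))| = 106, so the area is 53.
The number of boundary lattice points is Σ gcd(|Δx|,|Δy|) = gcd(11,2) + gcd(13,12) + gcd(2,10) = 1+1+2 = 4.
Scaling by 4 multiplies the area by 4² = 16 (so the new area is 848) and multiplies the boundary lattice-point count by 4, giving 16.
By Pick's theorem, the interior count of the dilated polygon is 848 − 16/2 + 1 = 841.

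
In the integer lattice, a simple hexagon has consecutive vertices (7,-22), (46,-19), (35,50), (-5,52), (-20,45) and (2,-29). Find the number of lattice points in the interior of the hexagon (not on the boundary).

3685

Using the shoelace formula, 2A = |[7·(-19) − 46·(-22)] + [46·50 − 35·(-19)] + [35·52 − (-5)·50] + [(-5)·45 − (-20)·52] + [(-20)·(-29) − 2·45] + [2·(-22) − 7·(-29)]| = 7378, so the area is 3689.
Summing gcd(|Δx|,|Δy|) over the edges gives the boundary count: gcd(39,3) + gcd(11,69) + gcd(40,2) + gcd(15,7) + gcd(22,74) + gcd(5,7) = 3+1+2+1+2+1 = 10.
By Pick's theorem A = I + B/2 − 1, so I = 3689 − 10/2 + 1 = 3685.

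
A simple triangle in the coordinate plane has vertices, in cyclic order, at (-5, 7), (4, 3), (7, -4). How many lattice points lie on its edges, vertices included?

3

The number of boundary lattice points is Σ gcd(|Δx|,|Δy|) = gcd(9,4) + gcd(3,7) + gcd(12,11) = 1+1+1 = 3.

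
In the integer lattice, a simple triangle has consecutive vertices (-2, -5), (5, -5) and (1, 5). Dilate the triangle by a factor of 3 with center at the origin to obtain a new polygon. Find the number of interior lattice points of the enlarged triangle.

301

By the shoelace formula, twice the signed area is |((-2)·(-5) − 5·(-5)) + (5·5 − 1·(-5)) + (1·(-5) − (-2)·5)| = 70, so the area is 35.
Along each edge there are gcd(|Δx|,|Δy|)+1 lattice points, so counting each shared vertex once the boundary has gcd(7,0) + gcd(4,10) + gcd(3,10) = 7+2+1 = 10.
Scaling by 3 multiplies the area by 3² = 9 (so the new area is 315) and multiplies the boundary lattice-point count by 3, giving 30.
By Pick's theorem, the interior count of the dilated polygon is 315 − 30/2 + 1 = 301.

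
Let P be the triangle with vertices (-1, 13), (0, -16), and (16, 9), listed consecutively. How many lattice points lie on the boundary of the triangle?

Summing gcd(|Δx|,|Δy|) over the edges gives the boundary count: gcd(1,29) + gcd(16,25) + gcd(17,4) = 1+1+1 = 3.

3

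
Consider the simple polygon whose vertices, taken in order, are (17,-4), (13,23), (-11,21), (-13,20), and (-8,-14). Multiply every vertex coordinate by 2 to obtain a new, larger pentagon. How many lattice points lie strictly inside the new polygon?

Using the shoelace formula, 2A = |[17·23 − 13·(-4)] + [13·21 − (-11)·23] + [(-11)·20 − (-13)·21] + [(-13)·(-14) − (-8)·20] + [(-8)·(-4) − 17·(-14)]| = 1634, so the area is 817.
Summing gcd(|Δx|,|Δy|) over the edges gives the boundary count: gcd(4,27) + gcd(24,2) + gcd(2,1) + gcd(5,34) + gcd(25,10) = 1+2+1+1+5 = 10.
Scaling by 2 multiplies the area by 2² = 4 (so the new area is 3268) and multiplies the boundary lattice-point count by 2, giving 20.
By Pick's theorem, the interior count of the dilated polygon is 3268 − 20/2 + 1 = 3259.

3259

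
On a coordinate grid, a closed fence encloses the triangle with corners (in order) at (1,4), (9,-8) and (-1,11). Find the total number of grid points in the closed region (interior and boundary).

The shoelace formula gives twice the area as |[1·(-8) − 9·4] + [9·11 − (-1)·(-8)] + [(-1)·4 − 1·11]| = 32, so the area is 16.
The number of boundary lattice points is Σ gcd(|Δx|,|Δy|) = gcd(8,12) + gcd(10,19) + gcd(2,7) = 4+1+1 = 6.
Pick's theorem gives I = A − B/2 + 1 = 16 − 6/2 + 1 = 14, so the closed region contains I + B = 14 + 6 = 20 lattice points.

20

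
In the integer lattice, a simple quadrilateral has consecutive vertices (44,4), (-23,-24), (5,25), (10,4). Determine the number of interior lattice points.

872

Using the shoelace formula, 2A = |(44·(-24) − (-23)·4) + ((-23)·25 − 5·(-24)) + (5·4 − 10·25) + (10·4 − 44·4)| = 1785, so the area is 1785/2.
Along each edge there are gcd(|Δx|,|Δy|)+1 lattice points, so counting each shared vertex once the boundary has gcd(67,28) + gcd(28,49) + gcd(5,21) + gcd(34,0) = 1+7+1+34 = 43.
By Pick's theorem A = I + B/2 − 1, so I = 1785/2 − 43/2 + 1 = 872.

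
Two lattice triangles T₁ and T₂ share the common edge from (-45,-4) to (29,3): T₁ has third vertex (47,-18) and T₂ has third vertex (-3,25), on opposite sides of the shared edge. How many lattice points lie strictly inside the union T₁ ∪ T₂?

The union is the simple quadrilateral with vertices (-45,-4), (47,-18), (29,3), (-3,25) in order.
The shoelace formula gives twice the area as |[(-45)·(-18) − 47·(-4)] + [47·3 − 29·(-18)] + [29·25 − (-3)·3] + [(-3)·(-4) − (-45)·25]| = 3532, so the area is 1766.
The number of boundary lattice points is Σ gcd(|Δx|,|Δy|) = gcd(92,14) + gcd(18,21) + gcd(32,22) + gcd(42,29) = 2+3+2+1 = 8.
By Pick's theorem I = A − B/2 + 1 = 1766 − 8/2 + 1 = 1763.

1763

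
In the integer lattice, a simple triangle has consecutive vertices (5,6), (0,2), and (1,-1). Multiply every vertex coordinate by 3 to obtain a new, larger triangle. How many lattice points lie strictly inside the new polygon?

82

The shoelace formula gives twice the area as |(5·2 − 0·6) + (0·(-1) − 1·2) + (1·6 − 5·(-1))| = 19, so the area is 19/2.
Summing gcd(|Δx|,|Δy|) over the edges gives the boundary count: gcd(5,4) + gcd(1,3) + gcd(4,7) = 1+1+1 = 3.
Scaling by 3 multiplies the area by 3² = 9 (so the new area is 85.5) and multiplies the boundary lattice-point count by 3, giving 9.
By Pick's theorem, the interior count of the dilated polygon is 85.5 − 9/2 + 1 = 82.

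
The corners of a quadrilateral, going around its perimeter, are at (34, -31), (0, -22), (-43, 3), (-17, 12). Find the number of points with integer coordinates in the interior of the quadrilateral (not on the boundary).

1019

By the shoelace formula, twice the signed area is |[34·(-22) − 0·(-31)] + [0·3 − (-43)·(-22)] + [(-43)·12 − (-17)·3] + [(-17)·(-31) − 34·12]| = 2040, so the area is 1020.
Summing gcd(|Δx|,|Δy|) over the edges gives the boundary count: gcd(34,9) + gcd(43,25) + gcd(26,9) + gcd(51,43) = 1+1+1+1 = 4.
By Pick's theorem A = I + B/2 − 1, so I = 1020 − 4/2 + 1 = 1019.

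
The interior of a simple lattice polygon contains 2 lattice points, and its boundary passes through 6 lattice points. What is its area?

4

Pick's theorem states A = I + B/2 − 1, so A = 2 + 6/2 − 1 = 4.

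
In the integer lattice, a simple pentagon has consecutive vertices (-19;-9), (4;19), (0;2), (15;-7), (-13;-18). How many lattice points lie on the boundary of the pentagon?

9

Summing gcd(|Δx|,|Δy|) over the edges gives the boundary count: gcd(23,28) + gcd(4,17) + gcd(15,9) + gcd(28,11) + gcd(6,9) = 1+1+3+1+3 = 9.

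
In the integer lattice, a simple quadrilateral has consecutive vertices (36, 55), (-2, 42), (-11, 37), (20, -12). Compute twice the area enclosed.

By the shoelace formula, twice the signed area is |(36·42 − (-2)·55) + ((-2)·37 − (-11)·42) + ((-11)·(-12) − 20·37) + (20·55 − 36·(-12))| = 2934, so the area is 1467.

2934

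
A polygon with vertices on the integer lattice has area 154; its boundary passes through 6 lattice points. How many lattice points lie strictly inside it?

Pick's theorem A = I + B/2 − 1 rearranges to I = A − B/2 + 1 = 154 − 6/2 + 1 = 152.

152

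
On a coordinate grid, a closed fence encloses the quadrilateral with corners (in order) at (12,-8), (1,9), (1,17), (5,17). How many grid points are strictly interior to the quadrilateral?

Using the shoelace formula, 2A = |(12·9 − 1·(-8)) + (1·17 − 1·9) + (1·17 − 5·17) + (5·(-8) − 12·17)| = 188, so the area is 94.
Along each edge there are gcd(|Δx|,|Δy|)+1 lattice points, so counting each shared vertex once the boundary has gcd(11,17) + gcd(0,8) + gcd(4,0) + gcd(7,25) = 1+8+4+1 = 14.
By Pick's theorem A = I + B/2 − 1, so I = 94 − 14/2 + 1 = 88.

88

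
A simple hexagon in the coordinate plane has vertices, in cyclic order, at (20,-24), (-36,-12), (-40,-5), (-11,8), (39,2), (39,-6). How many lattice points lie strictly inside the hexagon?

The shoelace formula gives twice the area as |(20·(-12) − (-36)·(-24)) + ((-36)·(-5) − (-40)·(-12)) + ((-40)·8 − (-11)·(-5)) + ((-11)·2 − 39·8) + (39·(-6) − 39·2) + (39·(-24) − 20·(-6))| = 3241, so the area is 3241/2.
The number of boundary lattice points is Σ gcd(|Δx|,|Δy|) = gcd(56,12) + gcd(4,7) + gcd(29,13) + gcd(50,6) + gcd(0,8) + gcd(19,18) = 4+1+1+2+8+1 = 17.
Pick's theorem gives I = A − B/2 + 1 = 3241/2 − 17/2 + 1 = 1613.

1613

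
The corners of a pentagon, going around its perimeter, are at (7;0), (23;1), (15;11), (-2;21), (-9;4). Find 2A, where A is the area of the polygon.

The shoelace formula gives twice the area as |(7·1 − 23·0) + (23·11 − 15·1) + (15·21 − (-2)·11) + ((-2)·4 − (-9)·21) + ((-9)·0 − 7·4)| = 735, so the area is 367.5.

735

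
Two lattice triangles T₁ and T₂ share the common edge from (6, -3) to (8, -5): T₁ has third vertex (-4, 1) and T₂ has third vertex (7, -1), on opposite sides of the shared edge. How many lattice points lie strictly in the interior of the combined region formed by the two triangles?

The union is the simple quadrilateral with vertices (6, -3), (-4, 1), (8, -5), (7, -1) in order.
The shoelace formula gives twice the area as |(6·1 − (-4)·(-3)) + ((-4)·(-5) − 8·1) + (8·(-1) − 7·(-5)) + (7·(-3) − 6·(-1))| = 18, so the area is 9.
Along each edge there are gcd(|Δx|,|Δy|)+1 lattice points, so counting each shared vertex once the boundary has gcd(10,4) + gcd(12,6) + gcd(1,4) + gcd(1,2) = 2+6+1+1 = 10.
By Pick's theorem I = A − B/2 + 1 = 9 − 10/2 + 1 = 5.

5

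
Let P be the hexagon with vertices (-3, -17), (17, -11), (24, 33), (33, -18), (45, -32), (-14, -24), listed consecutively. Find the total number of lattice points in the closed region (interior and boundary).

997

Using the shoelace formula, 2A = |[(-3)·(-11) − 17·(-17)] + [17·33 − 24·(-11)] + [24·(-18) − 33·33] + [33·(-32) − 45·(-18)] + [45·(-24) − (-14)·(-32)] + [(-14)·(-17) − (-3)·(-24)]| = 1982, so the area is 991.
Summing gcd(|Δx|,|Δy|) over the edges gives the boundary count: gcd(20,6) + gcd(7,44) + gcd(9,51) + gcd(12,14) + gcd(59,8) + gcd(11,7) = 2+1+3+2+1+1 = 10.
Pick's theorem gives I = A − B/2 + 1 = 991 − 10/2 + 1 = 987, so the closed region contains I + B = 987 + 10 = 997 lattice points.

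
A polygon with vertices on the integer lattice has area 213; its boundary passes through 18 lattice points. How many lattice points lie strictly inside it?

205

From Pick's theorem, I = A − B/2 + 1 = 213 − 18/2 + 1 = 205.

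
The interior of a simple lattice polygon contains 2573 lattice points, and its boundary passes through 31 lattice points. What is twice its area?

5175

By Pick's theorem, A = I + B/2 − 1 = 2573 + 31/2 − 1 = 5175/2.
Hence 2A = 5175.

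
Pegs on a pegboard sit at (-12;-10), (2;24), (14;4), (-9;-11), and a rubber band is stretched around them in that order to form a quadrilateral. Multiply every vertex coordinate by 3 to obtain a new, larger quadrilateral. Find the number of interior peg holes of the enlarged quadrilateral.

3391

By the shoelace formula, twice the signed area is |((-12)·24 − 2·(-10)) + (2·4 − 14·24) + (14·(-11) − (-9)·4) + ((-9)·(-10) − (-12)·(-11))| = 756, so the area is 378.
The number of boundary lattice points is Σ gcd(|Δx|,|Δy|) = gcd(14,34) + gcd(12,20) + gcd(23,15) + gcd(3,1) = 2+4+1+1 = 8.
Scaling by 3 multiplies the area by 3² = 9 (so the new area is 3402) and multiplies the boundary lattice-point count by 3, giving 24.
By Pick's theorem, the interior count of the dilated polygon is 3402 − 24/2 + 1 = 3391.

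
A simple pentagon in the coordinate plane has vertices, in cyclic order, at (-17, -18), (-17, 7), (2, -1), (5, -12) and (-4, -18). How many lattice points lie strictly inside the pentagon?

Using the shoelace formula, 2A = |((-17)·7 − (-17)·(-18)) + ((-17)·(-1) − 2·7) + (2·(-12) − 5·(-1)) + (5·(-18) − (-4)·(-12)) + ((-4)·(-18) − (-17)·(-18))| = 813, so the area is 406.5.
The number of boundary lattice points is Σ gcd(|Δx|,|Δy|) = gcd(0,25) + gcd(19,8) + gcd(3,11) + gcd(9,6) + gcd(13,0) = 25+1+1+3+13 = 43.
By Pick's theorem A = I + B/2 − 1, so I = 406.5 − 43/2 + 1 = 386.

386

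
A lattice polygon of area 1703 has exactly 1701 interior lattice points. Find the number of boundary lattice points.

Pick's theorem gives A = I + B/2 − 1, so B = 2(A − I + 1) = 2(1703 − 1701 + 1) = 6.

6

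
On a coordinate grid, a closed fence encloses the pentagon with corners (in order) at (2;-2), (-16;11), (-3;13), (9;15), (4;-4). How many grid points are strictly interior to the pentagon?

By the shoelace formula, twice the signed area is |(2·11 − (-16)·(-2)) + ((-16)·13 − (-3)·11) + ((-3)·15 − 9·13) + (9·(-4) − 4·15) + (4·(-2) − 2·(-4))| = 443, so the area is 221.5.
Along each edge there are gcd(|Δx|,|Δy|)+1 lattice points, so counting each shared vertex once the boundary has gcd(18,13) + gcd(13,2) + gcd(12,2) + gcd(5,19) + gcd(2,2) = 1+1+2+1+2 = 7.
Pick's theorem gives I = A − B/2 + 1 = 221.5 − 7/2 + 1 = 219.

219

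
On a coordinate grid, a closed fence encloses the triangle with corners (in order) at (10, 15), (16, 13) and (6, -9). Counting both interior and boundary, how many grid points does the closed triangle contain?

81

By the shoelace formula, twice the signed area is |(10·13 − 16·15) + (16·(-9) − 6·13) + (6·15 − 10·(-9))| = 152, so the area is 76.
Along each edge there are gcd(|Δx|,|Δy|)+1 lattice points, so counting each shared vertex once the boundary has gcd(6,2) + gcd(10,22) + gcd(4,24) = 2+2+4 = 8.
Pick's theorem gives I = A − B/2 + 1 = 76 − 8/2 + 1 = 73, so the closed region contains I + B = 73 + 8 = 81 lattice points.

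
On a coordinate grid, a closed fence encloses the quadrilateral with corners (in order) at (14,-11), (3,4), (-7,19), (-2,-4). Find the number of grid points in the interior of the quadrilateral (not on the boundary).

156

The shoelace formula gives twice the area as |[14·4 − 3·(-11)] + [3·19 − (-7)·4] + [(-7)·(-4) − (-2)·19] + [(-2)·(-11) − 14·(-4)]| = 318, so the area is 159.
Summing gcd(|Δx|,|Δy|) over the edges gives the boundary count: gcd(11,15) + gcd(10,15) + gcd(5,23) + gcd(16,7) = 1+5+1+1 = 8.
By Pick's theorem A = I + B/2 − 1, so I = 159 − 8/2 + 1 = 156.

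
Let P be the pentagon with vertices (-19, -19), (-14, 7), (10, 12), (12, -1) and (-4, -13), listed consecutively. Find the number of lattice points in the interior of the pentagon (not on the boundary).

557

Using the shoelace formula, 2A = |((-19)·7 − (-14)·(-19)) + ((-14)·12 − 10·7) + (10·(-1) − 12·12) + (12·(-13) − (-4)·(-1)) + ((-4)·(-19) − (-19)·(-13))| = 1122, so the area is 561.
The number of boundary lattice points is Σ gcd(|Δx|,|Δy|) = gcd(5,26) + gcd(24,5) + gcd(2,13) + gcd(16,12) + gcd(15,6) = 1+1+1+4+3 = 10.
Pick's theorem gives I = A − B/2 + 1 = 561 − 10/2 + 1 = 557.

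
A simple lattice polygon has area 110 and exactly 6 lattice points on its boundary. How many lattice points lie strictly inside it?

108

From Pick's theorem, I = A − B/2 + 1 = 110 − 6/2 + 1 = 108.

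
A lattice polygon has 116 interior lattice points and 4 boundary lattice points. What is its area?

117

Pick's theorem states A = I + B/2 − 1, so A = 116 + 4/2 − 1 = 117.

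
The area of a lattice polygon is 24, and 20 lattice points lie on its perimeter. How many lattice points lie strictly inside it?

Pick's theorem A = I + B/2 − 1 rearranges to I = A − B/2 + 1 = 24 − 20/2 + 1 = 15.

15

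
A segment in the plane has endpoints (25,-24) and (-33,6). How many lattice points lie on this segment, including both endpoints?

The number of lattice points on a segment between lattice points is gcd(|Δx|,|Δy|) + 1 = gcd(58,30) + 1 = 2 + 1 = 3.

3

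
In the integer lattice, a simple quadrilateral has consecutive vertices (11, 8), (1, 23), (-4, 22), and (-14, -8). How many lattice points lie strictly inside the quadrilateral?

The shoelace formula gives twice the area as |[11·23 − 1·8] + [1·22 − (-4)·23] + [(-4)·(-8) − (-14)·22] + [(-14)·8 − 11·(-8)]| = 675, so the area is 675/2.
Along each edge there are gcd(|Δx|,|Δy|)+1 lattice points, so counting each shared vertex once the boundary has gcd(10,15) + gcd(5,1) + gcd(10,30) + gcd(25,16) = 5+1+10+1 = 17.
By Pick's theorem A = I + B/2 − 1, so I = 675/2 − 17/2 + 1 = 330.

330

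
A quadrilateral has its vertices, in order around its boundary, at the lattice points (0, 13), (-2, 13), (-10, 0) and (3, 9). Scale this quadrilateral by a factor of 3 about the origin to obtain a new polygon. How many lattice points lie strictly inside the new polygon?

466

By the shoelace formula, twice the signed area is |(0·13 − (-2)·13) + ((-2)·0 − (-10)·13) + ((-10)·9 − 3·0) + (3·13 − 0·9)| = 105, so the area is 105/2.
The number of boundary lattice points is Σ gcd(|Δx|,|Δy|) = gcd(2,0) + gcd(8,13) + gcd(13,9) + gcd(3,4) = 2+1+1+1 = 5.
Scaling by 3 multiplies the area by 3² = 9 (so the new area is 945/2) and multiplies the boundary lattice-point count by 3, giving 15.
By Pick's theorem, the interior count of the dilated polygon is 945/2 − 15/2 + 1 = 466.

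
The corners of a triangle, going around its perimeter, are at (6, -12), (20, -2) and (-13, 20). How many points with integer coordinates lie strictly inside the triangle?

313

By the shoelace formula, twice the signed area is |[6·(-2) − 20·(-12)] + [20·20 − (-13)·(-2)] + [(-13)·(-12) − 6·20]| = 638, so the area is 319.
The number of boundary lattice points is Σ gcd(|Δx|,|Δy|) = gcd(14,10) + gcd(33,22) + gcd(19,32) = 2+11+1 = 14.
By Pick's theorem A = I + B/2 − 1, so I = 319 − 14/2 + 1 = 313.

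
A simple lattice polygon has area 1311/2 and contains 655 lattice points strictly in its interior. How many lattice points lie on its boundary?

Pick's theorem gives A = I + B/2 − 1, so B = 2(A − I + 1) = 2(1311/2 − 655 + 1) = 3.

3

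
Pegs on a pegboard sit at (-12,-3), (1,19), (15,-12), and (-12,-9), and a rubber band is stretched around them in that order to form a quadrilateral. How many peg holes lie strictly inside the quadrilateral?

By the shoelace formula, twice the signed area is |((-12)·19 − 1·(-3)) + (1·(-12) − 15·19) + (15·(-9) − (-12)·(-12)) + ((-12)·(-3) − (-12)·(-9))| = 873, so the area is 436.5.
Along each edge there are gcd(|Δx|,|Δy|)+1 lattice points, so counting each shared vertex once the boundary has gcd(13,22) + gcd(14,31) + gcd(27,3) + gcd(0,6) = 1+1+3+6 = 11.
Pick's theorem gives I = A − B/2 + 1 = 436.5 − 11/2 + 1 = 432.

432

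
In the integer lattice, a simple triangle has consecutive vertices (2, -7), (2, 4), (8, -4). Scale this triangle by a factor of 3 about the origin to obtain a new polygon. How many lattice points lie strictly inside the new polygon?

274

By the shoelace formula, twice the signed area is |[2·4 − 2·(-7)] + [2·(-4) − 8·4] + [8·(-7) − 2·(-4)]| = 66, so the area is 33.
The number of boundary lattice points is Σ gcd(|Δx|,|Δy|) = gcd(0,11) + gcd(6,8) + gcd(6,3) = 11+2+3 = 16.
Scaling by 3 multiplies the area by 3² = 9 (so the new area is 297) and multiplies the boundary lattice-point count by 3, giving 48.
By Pick's theorem, the interior count of the dilated polygon is 297 − 48/2 + 1 = 274.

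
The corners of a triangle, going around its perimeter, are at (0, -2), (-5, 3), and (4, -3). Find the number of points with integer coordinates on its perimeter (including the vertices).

Along each edge there are gcd(|Δx|,|Δy|)+1 lattice points, so counting each shared vertex once the boundary has gcd(5,5) + gcd(9,6) + gcd(4,1) = 5+3+1 = 9.

9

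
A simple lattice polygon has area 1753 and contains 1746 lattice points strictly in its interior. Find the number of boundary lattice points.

16

Pick's theorem gives A = I + B/2 − 1, so B = 2(A − I + 1) = 2(1753 − 1746 + 1) = 16.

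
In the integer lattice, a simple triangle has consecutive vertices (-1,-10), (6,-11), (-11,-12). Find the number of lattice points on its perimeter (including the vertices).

Along each edge there are gcd(|Δx|,|Δy|)+1 lattice points, so counting each shared vertex once the boundary has gcd(7,1) + gcd(17,1) + gcd(10,2) = 1+1+2 = 4.

4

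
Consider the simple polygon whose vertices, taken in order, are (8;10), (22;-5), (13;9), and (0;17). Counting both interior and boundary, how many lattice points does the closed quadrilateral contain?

47

The shoelace formula gives twice the area as |[8·(-5) − 22·10] + [22·9 − 13·(-5)] + [13·17 − 0·9] + [0·10 − 8·17]| = 88, so the area is 44.
The number of boundary lattice points is Σ gcd(|Δx|,|Δy|) = gcd(14,15) + gcd(9,14) + gcd(13,8) + gcd(8,7) = 1+1+1+1 = 4.
Pick's theorem gives I = A − B/2 + 1 = 44 − 4/2 + 1 = 43, so the closed region contains I + B = 43 + 4 = 47 lattice points.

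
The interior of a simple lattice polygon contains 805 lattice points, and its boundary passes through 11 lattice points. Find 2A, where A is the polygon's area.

By Pick's theorem, A = I + B/2 − 1 = 805 + 11/2 − 1 = 1619/2.
Hence 2A = 1619.

1619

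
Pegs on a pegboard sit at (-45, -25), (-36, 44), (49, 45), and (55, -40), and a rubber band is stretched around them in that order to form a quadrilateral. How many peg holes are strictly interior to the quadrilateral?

7129

By the shoelace formula, twice the signed area is |((-45)·44 − (-36)·(-25)) + ((-36)·45 − 49·44) + (49·(-40) − 55·45) + (55·(-25) − (-45)·(-40))| = 14266, so the area is 7133.
Summing gcd(|Δx|,|Δy|) over the edges gives the boundary count: gcd(9,69) + gcd(85,1) + gcd(6,85) + gcd(100,15) = 3+1+1+5 = 10.
Pick's theorem gives I = A − B/2 + 1 = 7133 − 10/2 + 1 = 7129.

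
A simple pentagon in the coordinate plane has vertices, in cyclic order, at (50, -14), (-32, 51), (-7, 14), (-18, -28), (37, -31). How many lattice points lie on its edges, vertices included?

5

Summing gcd(|Δx|,|Δy|) over the edges gives the boundary count: gcd(82,65) + gcd(25,37) + gcd(11,42) + gcd(55,3) + gcd(13,17) = 1+1+1+1+1 = 5.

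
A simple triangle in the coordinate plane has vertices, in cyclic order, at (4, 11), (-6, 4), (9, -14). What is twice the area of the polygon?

The shoelace formula gives twice the area as |(4·4 − (-6)·11) + ((-6)·(-14) − 9·4) + (9·11 − 4·(-14))| = 285, so the area is 142.5.

285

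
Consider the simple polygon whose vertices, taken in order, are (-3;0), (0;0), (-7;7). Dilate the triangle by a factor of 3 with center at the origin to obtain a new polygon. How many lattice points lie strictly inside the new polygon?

By the shoelace formula, twice the signed area is |[(-3)·0 − 0·0] + [0·7 − (-7)·0] + [(-7)·0 − (-3)·7]| = 21, so the area is 21/2.
The number of boundary lattice points is Σ gcd(|Δx|,|Δy|) = gcd(3,0) + gcd(7,7) + gcd(4,7) = 3+7+1 = 11.
Scaling by 3 multiplies the area by 3² = 9 (so the new area is 94.5) and multiplies the boundary lattice-point count by 3, giving 33.
By Pick's theorem, the interior count of the dilated polygon is 94.5 − 33/2 + 1 = 79.

79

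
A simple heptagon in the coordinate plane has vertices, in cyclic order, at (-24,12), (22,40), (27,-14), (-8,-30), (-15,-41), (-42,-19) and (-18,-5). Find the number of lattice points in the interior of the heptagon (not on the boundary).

Using the shoelace formula, 2A = |[(-24)·40 − 22·12] + [22·(-14) − 27·40] + [27·(-30) − (-8)·(-14)] + [(-8)·(-41) − (-15)·(-30)] + [(-15)·(-19) − (-42)·(-41)] + [(-42)·(-5) − (-18)·(-19)] + [(-18)·12 − (-24)·(-5)]| = 5561, so the area is 5561/2.
The number of boundary lattice points is Σ gcd(|Δx|,|Δy|) = gcd(46,28) + gcd(5,54) + gcd(35,16) + gcd(7,11) + gcd(27,22) + gcd(24,14) + gcd(6,17) = 2+1+1+1+1+2+1 = 9.
By Pick's theorem A = I + B/2 − 1, so I = 5561/2 − 9/2 + 1 = 2777.

2777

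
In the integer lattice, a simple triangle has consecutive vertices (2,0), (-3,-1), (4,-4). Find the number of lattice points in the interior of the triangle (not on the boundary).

The shoelace formula gives twice the area as |(2·(-1) − (-3)·0) + ((-3)·(-4) − 4·(-1)) + (4·0 − 2·(-4))| = 22, so the area is 11.
The number of boundary lattice points is Σ gcd(|Δx|,|Δy|) = gcd(5,1) + gcd(7,3) + gcd(2,4) = 1+1+2 = 4.
By Pick's theorem A = I + B/2 − 1, so I = 11 − 4/2 + 1 = 10.

10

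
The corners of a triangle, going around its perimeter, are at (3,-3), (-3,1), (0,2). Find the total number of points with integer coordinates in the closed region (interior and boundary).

12

By the shoelace formula, twice the signed area is |[3·1 − (-3)·(-3)] + [(-3)·2 − 0·1] + [0·(-3) − 3·2]| = 18, so the area is 9.
The number of boundary lattice points is Σ gcd(|Δx|,|Δy|) = gcd(6,4) + gcd(3,1) + gcd(3,5) = 2+1+1 = 4.
Pick's theorem gives I = A − B/2 + 1 = 9 − 4/2 + 1 = 8, so the closed region contains I + B = 8 + 4 = 12 lattice points.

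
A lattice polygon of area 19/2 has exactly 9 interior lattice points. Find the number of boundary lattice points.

Pick's theorem gives A = I + B/2 − 1, so B = 2(A − I + 1) = 2(19/2 − 9 + 1) = 3.

3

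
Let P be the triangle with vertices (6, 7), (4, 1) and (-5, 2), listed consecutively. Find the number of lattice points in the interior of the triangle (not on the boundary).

The shoelace formula gives twice the area as |[6·1 − 4·7] + [4·2 − (-5)·1] + [(-5)·7 − 6·2]| = 56, so the area is 28.
Summing gcd(|Δx|,|Δy|) over the edges gives the boundary count: gcd(2,6) + gcd(9,1) + gcd(11,5) = 2+1+1 = 4.
By Pick's theorem A = I + B/2 − 1, so I = 28 − 4/2 + 1 = 27.

27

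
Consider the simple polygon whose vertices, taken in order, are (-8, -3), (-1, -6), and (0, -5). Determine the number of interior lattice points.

Using the shoelace formula, 2A = |[(-8)·(-6) − (-1)·(-3)] + [(-1)·(-5) − 0·(-6)] + [0·(-3) − (-8)·(-5)]| = 10, so the area is 5.
Along each edge there are gcd(|Δx|,|Δy|)+1 lattice points, so counting each shared vertex once the boundary has gcd(7,3) + gcd(1,1) + gcd(8,2) = 1+1+2 = 4.
By Pick's theorem A = I + B/2 − 1, so I = 5 − 4/2 + 1 = 4.

4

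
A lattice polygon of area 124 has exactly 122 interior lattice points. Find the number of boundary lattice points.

6

Pick's theorem gives A = I + B/2 − 1, so B = 2(A − I + 1) = 2(124 − 122 + 1) = 6.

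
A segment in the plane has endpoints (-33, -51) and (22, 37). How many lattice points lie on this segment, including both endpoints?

The number of lattice points on a segment between lattice points is gcd(|Δx|,|Δy|) + 1 = gcd(55,88) + 1 = 11 + 1 = 12.

12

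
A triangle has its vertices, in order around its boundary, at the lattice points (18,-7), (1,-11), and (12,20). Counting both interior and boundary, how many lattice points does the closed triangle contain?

By the shoelace formula, twice the signed area is |(18·(-11) − 1·(-7)) + (1·20 − 12·(-11)) + (12·(-7) − 18·20)| = 483, so the area is 241.5.
Along each edge there are gcd(|Δx|,|Δy|)+1 lattice points, so counting each shared vertex once the boundary has gcd(17,4) + gcd(11,31) + gcd(6,27) = 1+1+3 = 5.
Pick's theorem gives I = A − B/2 + 1 = 241.5 − 5/2 + 1 = 240, so the closed region contains I + B = 240 + 5 = 245 lattice points.

245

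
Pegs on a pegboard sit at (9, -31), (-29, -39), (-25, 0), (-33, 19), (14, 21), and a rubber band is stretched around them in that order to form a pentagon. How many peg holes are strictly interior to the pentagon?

2139

Using the shoelace formula, 2A = |[9·(-39) − (-29)·(-31)] + [(-29)·0 − (-25)·(-39)] + [(-25)·19 − (-33)·0] + [(-33)·21 − 14·19] + [14·(-31) − 9·21]| = 4282, so the area is 2141.
The number of boundary lattice points is Σ gcd(|Δx|,|Δy|) = gcd(38,8) + gcd(4,39) + gcd(8,19) + gcd(47,2) + gcd(5,52) = 2+1+1+1+1 = 6.
By Pick's theorem A = I + B/2 − 1, so I = 2141 − 6/2 + 1 = 2139.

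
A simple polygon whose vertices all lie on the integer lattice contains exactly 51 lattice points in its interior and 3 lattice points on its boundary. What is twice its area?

103

Pick's theorem states A = I + B/2 − 1, so A = 51 + 3/2 − 1 = 103/2.
Hence 2A = 103.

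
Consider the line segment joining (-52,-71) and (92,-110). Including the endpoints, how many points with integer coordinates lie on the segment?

4

The number of lattice points on a segment between lattice points is gcd(|Δx|,|Δy|) + 1 = gcd(144,39) + 1 = 3 + 1 = 4.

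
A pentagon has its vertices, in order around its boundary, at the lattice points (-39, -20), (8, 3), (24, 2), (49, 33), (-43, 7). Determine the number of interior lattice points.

By the shoelace formula, twice the signed area is |[(-39)·3 − 8·(-20)] + [8·2 − 24·3] + [24·33 − 49·2] + [49·7 − (-43)·33] + [(-43)·(-20) − (-39)·7]| = 3576, so the area is 1788.
Along each edge there are gcd(|Δx|,|Δy|)+1 lattice points, so counting each shared vertex once the boundary has gcd(47,23) + gcd(16,1) + gcd(25,31) + gcd(92,26) + gcd(4,27) = 1+1+1+2+1 = 6.
By Pick's theorem A = I + B/2 − 1, so I = 1788 − 6/2 + 1 = 1786.

1786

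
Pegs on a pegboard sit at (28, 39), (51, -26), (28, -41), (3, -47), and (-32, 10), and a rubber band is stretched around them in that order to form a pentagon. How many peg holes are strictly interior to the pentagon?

4136

Using the shoelace formula, 2A = |(28·(-26) − 51·39) + (51·(-41) − 28·(-26)) + (28·(-47) − 3·(-41)) + (3·10 − (-32)·(-47)) + ((-32)·39 − 28·10)| = 8275, so the area is 4137.5.
The number of boundary lattice points is Σ gcd(|Δx|,|Δy|) = gcd(23,65) + gcd(23,15) + gcd(25,6) + gcd(35,57) + gcd(60,29) = 1+1+1+1+1 = 5.
Pick's theorem gives I = A − B/2 + 1 = 4137.5 − 5/2 + 1 = 4136.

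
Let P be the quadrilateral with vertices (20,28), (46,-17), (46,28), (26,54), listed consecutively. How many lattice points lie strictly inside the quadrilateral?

By the shoelace formula, twice the signed area is |[20·(-17) − 46·28] + [46·28 − 46·(-17)] + [46·54 − 26·28] + [26·28 − 20·54]| = 1846, so the area is 923.
The number of boundary lattice points is Σ gcd(|Δx|,|Δy|) = gcd(26,45) + gcd(0,45) + gcd(20,26) + gcd(6,26) = 1+45+2+2 = 50.
Pick's theorem gives I = A − B/2 + 1 = 923 − 50/2 + 1 = 899.

899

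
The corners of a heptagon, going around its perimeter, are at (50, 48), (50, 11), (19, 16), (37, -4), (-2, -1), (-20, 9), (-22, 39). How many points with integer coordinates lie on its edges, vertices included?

56

Along each edge there are gcd(|Δx|,|Δy|)+1 lattice points, so counting each shared vertex once the boundary has gcd(0,37) + gcd(31,5) + gcd(18,20) + gcd(39,3) + gcd(18,10) + gcd(2,30) + gcd(72,9) = 37+1+2+3+2+2+9 = 56.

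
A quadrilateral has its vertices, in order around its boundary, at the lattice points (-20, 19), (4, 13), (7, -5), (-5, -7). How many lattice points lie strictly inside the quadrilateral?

373

By the shoelace formula, twice the signed area is |[(-20)·13 − 4·19] + [4·(-5) − 7·13] + [7·(-7) − (-5)·(-5)] + [(-5)·19 − (-20)·(-7)]| = 756, so the area is 378.
Along each edge there are gcd(|Δx|,|Δy|)+1 lattice points, so counting each shared vertex once the boundary has gcd(24,6) + gcd(3,18) + gcd(12,2) + gcd(15,26) = 6+3+2+1 = 12.
By Pick's theorem A = I + B/2 − 1, so I = 378 − 12/2 + 1 = 373.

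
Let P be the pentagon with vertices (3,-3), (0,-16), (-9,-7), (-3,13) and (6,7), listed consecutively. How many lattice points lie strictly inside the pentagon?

Using the shoelace formula, 2A = |[3·(-16) − 0·(-3)] + [0·(-7) − (-9)·(-16)] + [(-9)·13 − (-3)·(-7)] + [(-3)·7 − 6·13] + [6·(-3) − 3·7]| = 468, so the area is 234.
The number of boundary lattice points is Σ gcd(|Δx|,|Δy|) = gcd(3,13) + gcd(9,9) + gcd(6,20) + gcd(9,6) + gcd(3,10) = 1+9+2+3+1 = 16.
By Pick's theorem A = I + B/2 − 1, so I = 234 − 16/2 + 1 = 227.

227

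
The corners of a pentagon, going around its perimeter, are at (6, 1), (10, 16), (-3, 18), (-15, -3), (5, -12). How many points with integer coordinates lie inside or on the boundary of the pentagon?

437

By the shoelace formula, twice the signed area is |(6·16 − 10·1) + (10·18 − (-3)·16) + ((-3)·(-3) − (-15)·18) + ((-15)·(-12) − 5·(-3)) + (5·1 − 6·(-12))| = 865, so the area is 865/2.
The number of boundary lattice points is Σ gcd(|Δx|,|Δy|) = gcd(4,15) + gcd(13,2) + gcd(12,21) + gcd(20,9) + gcd(1,13) = 1+1+3+1+1 = 7.
Pick's theorem gives I = A − B/2 + 1 = 865/2 − 7/2 + 1 = 430, so the closed region contains I + B = 430 + 7 = 437 lattice points.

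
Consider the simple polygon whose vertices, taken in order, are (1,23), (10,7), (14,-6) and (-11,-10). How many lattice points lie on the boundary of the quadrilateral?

6

Along each edge there are gcd(|Δx|,|Δy|)+1 lattice points, so counting each shared vertex once the boundary has gcd(9,16) + gcd(4,13) + gcd(25,4) + gcd(12,33) = 1+1+1+3 = 6.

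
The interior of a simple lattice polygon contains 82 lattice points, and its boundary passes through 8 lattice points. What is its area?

Pick's theorem states A = I + B/2 − 1, so A = 82 + 8/2 − 1 = 85.

85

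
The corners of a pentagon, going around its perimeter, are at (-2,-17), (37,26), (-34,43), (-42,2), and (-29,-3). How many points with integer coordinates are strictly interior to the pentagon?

2729

Using the shoelace formula, 2A = |((-2)·26 − 37·(-17)) + (37·43 − (-34)·26) + ((-34)·2 − (-42)·43) + ((-42)·(-3) − (-29)·2) + ((-29)·(-17) − (-2)·(-3))| = 5461, so the area is 5461/2.
The number of boundary lattice points is Σ gcd(|Δx|,|Δy|) = gcd(39,43) + gcd(71,17) + gcd(8,41) + gcd(13,5) + gcd(27,14) = 1+1+1+1+1 = 5.
Pick's theorem gives I = A − B/2 + 1 = 5461/2 − 5/2 + 1 = 2729.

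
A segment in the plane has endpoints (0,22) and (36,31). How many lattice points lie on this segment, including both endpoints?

The number of lattice points on a segment between lattice points is gcd(|Δx|,|Δy|) + 1 = gcd(36,9) + 1 = 9 + 1 = 10.

10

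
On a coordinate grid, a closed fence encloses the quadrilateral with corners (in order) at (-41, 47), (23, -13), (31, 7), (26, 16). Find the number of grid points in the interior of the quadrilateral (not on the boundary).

The shoelace formula gives twice the area as |((-41)·(-13) − 23·47) + (23·7 − 31·(-13)) + (31·16 − 26·7) + (26·47 − (-41)·16)| = 2208, so the area is 1104.
Along each edge there are gcd(|Δx|,|Δy|)+1 lattice points, so counting each shared vertex once the boundary has gcd(64,60) + gcd(8,20) + gcd(5,9) + gcd(67,31) = 4+4+1+1 = 10.
By Pick's theorem A = I + B/2 − 1, so I = 1104 − 10/2 + 1 = 1100.

1100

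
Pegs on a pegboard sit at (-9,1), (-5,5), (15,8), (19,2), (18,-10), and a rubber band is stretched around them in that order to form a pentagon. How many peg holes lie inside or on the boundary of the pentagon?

293

The shoelace formula gives twice the area as |((-9)·5 − (-5)·1) + ((-5)·8 − 15·5) + (15·2 − 19·8) + (19·(-10) − 18·2) + (18·1 − (-9)·(-10))| = 575, so the area is 575/2.
Summing gcd(|Δx|,|Δy|) over the edges gives the boundary count: gcd(4,4) + gcd(20,3) + gcd(4,6) + gcd(1,12) + gcd(27,11) = 4+1+2+1+1 = 9.
Pick's theorem gives I = A − B/2 + 1 = 575/2 − 9/2 + 1 = 284, so the closed region contains I + B = 284 + 9 = 293 lattice points.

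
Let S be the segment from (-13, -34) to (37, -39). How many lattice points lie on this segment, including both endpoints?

The number of lattice points on a segment between lattice points is gcd(|Δx|,|Δy|) + 1 = gcd(50,5) + 1 = 5 + 1 = 6.

6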